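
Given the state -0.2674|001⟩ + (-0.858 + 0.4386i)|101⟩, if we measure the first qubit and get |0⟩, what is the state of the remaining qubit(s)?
-|01⟩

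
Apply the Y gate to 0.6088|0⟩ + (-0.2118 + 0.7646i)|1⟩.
(0.7646 + 0.2118i)|0⟩ + 0.6088i|1⟩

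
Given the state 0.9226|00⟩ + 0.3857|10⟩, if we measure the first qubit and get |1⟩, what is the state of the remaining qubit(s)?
|0⟩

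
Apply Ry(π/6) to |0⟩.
0.9659|0⟩ + 0.2588|1⟩

Ry(π/6) = [[cos(θ/2), −sin(θ/2)], [sin(θ/2), cos(θ/2)]]; θ = π/6, cos(θ/2) ≈ 0.965926, sin(θ/2) ≈ 0.258819.
With a = amp(|0⟩) = 1 and b = amp(|1⟩) = 0:
new amp(|0⟩) = (0.965926)·a + (-0.258819)·b = 0.9659
new amp(|1⟩) = (0.258819)·a + (0.965926)·b = 0.2588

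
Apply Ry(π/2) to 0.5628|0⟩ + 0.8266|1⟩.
-0.1865|0⟩ + 0.9825|1⟩

Ry(π/2) = [[cos(θ/2), −sin(θ/2)], [sin(θ/2), cos(θ/2)]]; θ = π/2, cos(θ/2) ≈ 0.707107, sin(θ/2) ≈ 0.707107.
With a = amp(|0⟩) = 0.5628 and b = amp(|1⟩) = 0.8266:
new amp(|0⟩) = (0.707107)·a + (-0.707107)·b = -0.1865
new amp(|1⟩) = (0.707107)·a + (0.707107)·b = 0.9825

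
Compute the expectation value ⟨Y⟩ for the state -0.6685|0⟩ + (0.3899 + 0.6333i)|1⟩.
-0.8467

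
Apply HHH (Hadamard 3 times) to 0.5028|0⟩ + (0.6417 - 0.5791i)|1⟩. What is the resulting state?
(0.8093 - 0.4095i)|0⟩ + (-0.09822 + 0.4095i)|1⟩

H² = I, so H^3 = H: a single Hadamard. With (a, b) = (0.5028, (0.6417 - 0.5791i)), H gives ((a + b)/√2, (a − b)/√2) = ((0.8093 - 0.4095i), (-0.09822 + 0.4095i)).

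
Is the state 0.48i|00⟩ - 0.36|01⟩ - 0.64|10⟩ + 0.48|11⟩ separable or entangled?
Entangled

Writing the state as a|00⟩ + b|01⟩ + c|10⟩ + d|11⟩, it is a product state iff ad − bc = 0.
Here (a, b, c, d) = (0.48i, -0.36, -0.64, 0.48): ad − bc = (0.48i)(0.48) − (-0.36)(-0.64) = (-0.2304 + 0.2304i) ≠ 0, so the state is entangled.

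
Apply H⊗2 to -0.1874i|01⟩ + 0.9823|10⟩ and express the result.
(0.4912 - 0.0937i)|00⟩ + (0.4912 + 0.0937i)|01⟩ + (-0.4912 - 0.0937i)|10⟩ + (-0.4912 + 0.0937i)|11⟩

H⊗2 gives amp(|y⟩) = (1/2) Σ_x (−1)^(x·y) amp(|x⟩), where x·y is the number of positions in which both x and y have a 1.
|00⟩: (-0.1874i + 0.9823)/2 = (0.4912 - 0.0937i)
|01⟩: (0.1874i + 0.9823)/2 = (0.4912 + 0.0937i)
|10⟩: (-0.1874i - 0.9823)/2 = (-0.4912 - 0.0937i)
|11⟩: (0.1874i - 0.9823)/2 = (-0.4912 + 0.0937i)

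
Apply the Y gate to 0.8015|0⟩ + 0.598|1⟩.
-0.598i|0⟩ + 0.8015i|1⟩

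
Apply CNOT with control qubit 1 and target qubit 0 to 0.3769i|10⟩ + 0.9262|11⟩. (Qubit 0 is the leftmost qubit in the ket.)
0.9262|01⟩ + 0.3769i|10⟩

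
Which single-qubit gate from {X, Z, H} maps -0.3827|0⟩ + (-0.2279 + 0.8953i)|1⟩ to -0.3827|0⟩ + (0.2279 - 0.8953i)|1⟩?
Z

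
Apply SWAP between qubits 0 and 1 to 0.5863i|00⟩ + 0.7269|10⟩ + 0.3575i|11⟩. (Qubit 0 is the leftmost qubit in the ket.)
0.5863i|00⟩ + 0.7269|01⟩ + 0.3575i|11⟩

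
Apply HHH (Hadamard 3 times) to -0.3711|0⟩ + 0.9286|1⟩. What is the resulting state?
0.3942|0⟩ - 0.919|1⟩

H² = I, so H^3 = H: a single Hadamard. With (a, b) = (-0.3711, 0.9286), H gives ((a + b)/√2, (a − b)/√2) = (0.3942, -0.919).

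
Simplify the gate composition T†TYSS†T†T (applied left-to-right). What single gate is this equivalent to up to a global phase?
Y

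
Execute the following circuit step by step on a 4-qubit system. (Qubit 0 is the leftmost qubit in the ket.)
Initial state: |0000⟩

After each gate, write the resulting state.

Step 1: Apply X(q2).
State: |0010⟩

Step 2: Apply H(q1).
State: 1/√2|0010⟩ + 1/√2|0110⟩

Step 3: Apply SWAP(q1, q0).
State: 1/√2|0010⟩ + 1/√2|1010⟩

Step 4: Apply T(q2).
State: (1/2 + (1/2)i)|0010⟩ + (1/2 + (1/2)i)|1010⟩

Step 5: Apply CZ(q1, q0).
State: (1/2 + (1/2)i)|0010⟩ + (1/2 + (1/2)i)|1010⟩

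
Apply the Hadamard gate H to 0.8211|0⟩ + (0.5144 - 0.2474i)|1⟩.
(0.9443 - 0.1749i)|0⟩ + (0.2169 + 0.1749i)|1⟩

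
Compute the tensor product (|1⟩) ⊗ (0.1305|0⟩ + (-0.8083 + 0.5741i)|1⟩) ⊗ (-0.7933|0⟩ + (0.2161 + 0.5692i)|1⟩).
-0.1035|100⟩ + (0.0282 + 0.07428i)|101⟩ + (0.6412 - 0.4554i)|110⟩ + (-0.5015 - 0.336i)|111⟩

amp(|b₁b₂…⟩) = product of the factor amplitudes for bits b₁, b₂, …; only kets whose every factor amplitude is nonzero survive.
|100⟩: (1)(0.1305)(-0.7933) = -0.1035
|101⟩: (1)(0.1305)(0.2161 + 0.5692i) = (0.0282 + 0.07428i)
|110⟩: (1)(-0.8083 + 0.5741i)(-0.7933) = (0.6412 - 0.4554i)
|111⟩: (1)(-0.8083 + 0.5741i)(0.2161 + 0.5692i) = (-0.5015 - 0.336i)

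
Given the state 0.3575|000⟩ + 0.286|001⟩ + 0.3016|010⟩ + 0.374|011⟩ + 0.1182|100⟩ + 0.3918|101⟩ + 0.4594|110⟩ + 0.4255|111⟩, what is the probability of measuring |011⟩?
0.1399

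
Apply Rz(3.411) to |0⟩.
(-0.1343 - 0.9909i)|0⟩

Rz(3.411) = [[e^(−iθ/2), 0], [0, e^(iθ/2)]] with e^(±iθ/2) = cos(θ/2) ± i·sin(θ/2); θ = 3.411, cos(θ/2) ≈ -0.134297, sin(θ/2) ≈ 0.990941.
With a = amp(|0⟩) = 1 and b = amp(|1⟩) = 0:
new amp(|0⟩) = (-0.134297 - 0.990941i)·a = (-0.1343 - 0.9909i)
new amp(|1⟩) = (-0.134297 + 0.990941i)·b = 0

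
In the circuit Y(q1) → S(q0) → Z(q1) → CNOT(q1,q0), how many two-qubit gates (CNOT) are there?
1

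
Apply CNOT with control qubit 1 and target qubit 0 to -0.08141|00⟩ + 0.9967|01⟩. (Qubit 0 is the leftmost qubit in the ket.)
-0.08141|00⟩ + 0.9967|11⟩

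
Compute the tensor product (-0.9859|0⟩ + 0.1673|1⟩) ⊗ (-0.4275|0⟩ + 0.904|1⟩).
0.4215|00⟩ - 0.8913|01⟩ - 0.07152|10⟩ + 0.1512|11⟩

amp(|b₁b₂…⟩) = product of the factor amplitudes for bits b₁, b₂, …; only kets whose every factor amplitude is nonzero survive.
|00⟩: (-0.9859)(-0.4275) = 0.4215
|01⟩: (-0.9859)(0.904) = -0.8913
|10⟩: (0.1673)(-0.4275) = -0.07152
|11⟩: (0.1673)(0.904) = 0.1512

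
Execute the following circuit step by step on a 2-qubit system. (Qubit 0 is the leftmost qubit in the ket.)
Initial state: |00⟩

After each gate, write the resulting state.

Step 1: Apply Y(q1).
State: i|01⟩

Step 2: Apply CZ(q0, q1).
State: i|01⟩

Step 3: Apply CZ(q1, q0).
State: i|01⟩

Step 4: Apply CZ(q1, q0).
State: i|01⟩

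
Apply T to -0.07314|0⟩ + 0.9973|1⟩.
-0.07314|0⟩ + (0.7052 + 0.7052i)|1⟩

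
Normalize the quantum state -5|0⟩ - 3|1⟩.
-0.8575|0⟩ - 0.5145|1⟩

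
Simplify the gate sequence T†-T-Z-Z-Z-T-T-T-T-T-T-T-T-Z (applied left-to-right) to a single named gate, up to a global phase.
I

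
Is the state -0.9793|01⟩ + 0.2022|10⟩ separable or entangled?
Entangled

Writing the state as a|00⟩ + b|01⟩ + c|10⟩ + d|11⟩, it is a product state iff ad − bc = 0.
Here (a, b, c, d) = (0, -0.9793, 0.2022, 0): ad − bc = (0)(0) − (-0.9793)(0.2022) = 0.198 ≠ 0, so the state is entangled.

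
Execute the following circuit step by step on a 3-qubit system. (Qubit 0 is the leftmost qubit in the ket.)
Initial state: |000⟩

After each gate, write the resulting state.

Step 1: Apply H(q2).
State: 1/√2|000⟩ + 1/√2|001⟩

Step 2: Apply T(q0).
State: 1/√2|000⟩ + 1/√2|001⟩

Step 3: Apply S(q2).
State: 1/√2|000⟩ + (1/√2)i|001⟩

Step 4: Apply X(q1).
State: 1/√2|010⟩ + (1/√2)i|011⟩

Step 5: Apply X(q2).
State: (1/√2)i|010⟩ + 1/√2|011⟩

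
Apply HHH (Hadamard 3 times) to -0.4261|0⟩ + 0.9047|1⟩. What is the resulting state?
0.3384|0⟩ - 0.941|1⟩

H² = I, so H^3 = H: a single Hadamard. With (a, b) = (-0.4261, 0.9047), H gives ((a + b)/√2, (a − b)/√2) = (0.3384, -0.941).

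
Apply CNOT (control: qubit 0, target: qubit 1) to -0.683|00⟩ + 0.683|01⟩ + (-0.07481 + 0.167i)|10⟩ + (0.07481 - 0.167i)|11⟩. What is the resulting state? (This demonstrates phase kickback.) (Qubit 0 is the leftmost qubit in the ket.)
-0.683|00⟩ + 0.683|01⟩ + (0.07481 - 0.167i)|10⟩ + (-0.07481 + 0.167i)|11⟩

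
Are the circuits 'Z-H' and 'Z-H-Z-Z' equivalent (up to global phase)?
Yes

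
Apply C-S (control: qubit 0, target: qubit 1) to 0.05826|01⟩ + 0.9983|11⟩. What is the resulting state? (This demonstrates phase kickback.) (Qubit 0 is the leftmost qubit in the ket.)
0.05826|01⟩ + 0.9983i|11⟩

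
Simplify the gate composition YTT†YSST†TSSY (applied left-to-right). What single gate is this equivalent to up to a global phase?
Y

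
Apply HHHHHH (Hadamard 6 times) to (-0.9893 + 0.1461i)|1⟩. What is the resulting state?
(-0.9893 + 0.1461i)|1⟩

H² = I, so an even number of Hadamards cancels: H^6 = I and the state is unchanged.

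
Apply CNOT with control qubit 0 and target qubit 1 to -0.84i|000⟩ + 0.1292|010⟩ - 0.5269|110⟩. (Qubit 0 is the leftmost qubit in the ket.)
-0.84i|000⟩ + 0.1292|010⟩ - 0.5269|100⟩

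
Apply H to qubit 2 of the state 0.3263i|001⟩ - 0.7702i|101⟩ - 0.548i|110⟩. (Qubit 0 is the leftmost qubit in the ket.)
0.2307i|000⟩ - 0.2307i|001⟩ - 0.5446i|100⟩ + 0.5446i|101⟩ - 0.3875i|110⟩ - 0.3875i|111⟩

H on qubit 2 mixes each pair of kets that differ only in qubit 2: amplitudes (a, b) of (|…0…⟩, |…1…⟩) become ((a + b)/√2, (a − b)/√2). Kets absent from the input have amplitude 0.
(|000⟩, |001⟩): (a, b) = (0, 0.3263i) → (0.2307i, -0.2307i)
(|100⟩, |101⟩): (a, b) = (0, -0.7702i) → (-0.5446i, 0.5446i)
(|110⟩, |111⟩): (a, b) = (-0.548i, 0) → (-0.3875i, -0.3875i)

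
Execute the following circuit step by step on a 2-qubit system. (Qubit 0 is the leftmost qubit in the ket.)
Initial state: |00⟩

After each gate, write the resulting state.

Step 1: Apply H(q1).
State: 1/√2|00⟩ + 1/√2|01⟩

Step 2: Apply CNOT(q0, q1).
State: 1/√2|00⟩ + 1/√2|01⟩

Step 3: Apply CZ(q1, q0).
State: 1/√2|00⟩ + 1/√2|01⟩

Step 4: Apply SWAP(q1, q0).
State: 1/√2|00⟩ + 1/√2|10⟩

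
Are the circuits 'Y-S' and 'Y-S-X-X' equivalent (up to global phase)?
Yes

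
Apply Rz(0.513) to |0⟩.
(0.9673 - 0.2537i)|0⟩

Rz(0.513) = [[e^(−iθ/2), 0], [0, e^(iθ/2)]] with e^(±iθ/2) = cos(θ/2) ± i·sin(θ/2); θ = 0.513, cos(θ/2) ≈ 0.967284, sin(θ/2) ≈ 0.253697.
With a = amp(|0⟩) = 1 and b = amp(|1⟩) = 0:
new amp(|0⟩) = (0.967284 - 0.253697i)·a = (0.9673 - 0.2537i)
new amp(|1⟩) = (0.967284 + 0.253697i)·b = 0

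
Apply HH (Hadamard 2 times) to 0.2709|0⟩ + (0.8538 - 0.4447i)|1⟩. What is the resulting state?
0.2709|0⟩ + (0.8538 - 0.4447i)|1⟩

H² = I, so an even number of Hadamards cancels: H^2 = I and the state is unchanged.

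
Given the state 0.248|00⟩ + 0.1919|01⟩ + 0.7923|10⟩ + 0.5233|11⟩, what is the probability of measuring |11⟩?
0.2738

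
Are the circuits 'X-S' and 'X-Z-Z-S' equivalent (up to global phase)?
Yes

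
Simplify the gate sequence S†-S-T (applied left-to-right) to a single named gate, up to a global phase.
T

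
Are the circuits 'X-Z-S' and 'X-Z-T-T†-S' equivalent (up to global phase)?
Yes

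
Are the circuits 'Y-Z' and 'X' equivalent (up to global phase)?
Yes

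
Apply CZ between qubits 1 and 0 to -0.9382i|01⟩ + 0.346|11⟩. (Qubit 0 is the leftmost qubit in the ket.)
-0.9382i|01⟩ - 0.346|11⟩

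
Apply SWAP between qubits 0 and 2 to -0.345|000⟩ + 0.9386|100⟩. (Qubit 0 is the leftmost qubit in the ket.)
-0.345|000⟩ + 0.9386|001⟩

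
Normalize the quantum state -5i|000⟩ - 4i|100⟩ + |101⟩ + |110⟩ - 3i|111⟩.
-0.6934i|000⟩ - 0.5547i|100⟩ + 0.1387|101⟩ + 0.1387|110⟩ - 0.416i|111⟩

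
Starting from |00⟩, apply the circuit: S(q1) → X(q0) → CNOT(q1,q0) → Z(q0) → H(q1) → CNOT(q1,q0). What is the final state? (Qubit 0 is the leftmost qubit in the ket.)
-1/√2|01⟩ - 1/√2|10⟩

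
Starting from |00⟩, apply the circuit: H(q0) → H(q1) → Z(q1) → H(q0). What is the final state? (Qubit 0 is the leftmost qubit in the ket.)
1/√2|00⟩ - 1/√2|01⟩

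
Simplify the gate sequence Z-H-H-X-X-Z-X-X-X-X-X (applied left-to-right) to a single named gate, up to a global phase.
X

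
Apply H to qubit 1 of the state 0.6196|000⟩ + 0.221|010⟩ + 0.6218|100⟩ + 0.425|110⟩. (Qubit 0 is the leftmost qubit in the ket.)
0.5944|000⟩ + 0.2819|010⟩ + 0.7402|100⟩ + 0.1392|110⟩

H on qubit 1 mixes each pair of kets that differ only in qubit 1: amplitudes (a, b) of (|…0…⟩, |…1…⟩) become ((a + b)/√2, (a − b)/√2). Kets absent from the input have amplitude 0.
(|000⟩, |010⟩): (a, b) = (0.6196, 0.221) → (0.5944, 0.2819)
(|100⟩, |110⟩): (a, b) = (0.6218, 0.425) → (0.7402, 0.1392)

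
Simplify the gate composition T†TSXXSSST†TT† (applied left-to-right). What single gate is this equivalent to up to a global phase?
T†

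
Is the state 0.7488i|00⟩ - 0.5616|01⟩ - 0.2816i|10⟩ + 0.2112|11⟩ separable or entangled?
Separable

Writing the state as a|00⟩ + b|01⟩ + c|10⟩ + d|11⟩, it is a product state iff ad − bc = 0.
Here (a, b, c, d) = (0.7488i, -0.5616, -0.2816i, 0.2112): ad − bc = (0.7488i)(0.2112) − (-0.5616)(-0.2816i) = 0, so the state is separable.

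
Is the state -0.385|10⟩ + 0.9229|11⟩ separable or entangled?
Separable

Writing the state as a|00⟩ + b|01⟩ + c|10⟩ + d|11⟩, it is a product state iff ad − bc = 0.
Here (a, b, c, d) = (0, 0, -0.385, 0.9229): ad − bc = (0)(0.9229) − (0)(-0.385) = 0, so the state is separable.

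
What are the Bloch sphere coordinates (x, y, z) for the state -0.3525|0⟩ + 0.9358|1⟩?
(-0.6597, 0, -0.7515)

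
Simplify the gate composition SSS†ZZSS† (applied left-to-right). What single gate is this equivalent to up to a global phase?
S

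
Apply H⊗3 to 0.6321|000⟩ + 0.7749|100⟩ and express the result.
0.4974|000⟩ + 0.4974|001⟩ + 0.4974|010⟩ + 0.4974|011⟩ - 0.05049|100⟩ - 0.05049|101⟩ - 0.05049|110⟩ - 0.05049|111⟩

H⊗3 gives amp(|y⟩) = (1/2√2) Σ_x (−1)^(x·y) amp(|x⟩), where x·y is the number of positions in which both x and y have a 1.
|000⟩: (0.6321 + 0.7749)/(2√2) = 0.4974
|001⟩: (0.6321 + 0.7749)/(2√2) = 0.4974
|010⟩: (0.6321 + 0.7749)/(2√2) = 0.4974
|011⟩: (0.6321 + 0.7749)/(2√2) = 0.4974
|100⟩: (0.6321 - 0.7749)/(2√2) = -0.05049
|101⟩: (0.6321 - 0.7749)/(2√2) = -0.05049
|110⟩: (0.6321 - 0.7749)/(2√2) = -0.05049
|111⟩: (0.6321 - 0.7749)/(2√2) = -0.05049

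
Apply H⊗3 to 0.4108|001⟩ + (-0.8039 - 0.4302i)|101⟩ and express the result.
(-0.139 - 0.1521i)|000⟩ + (0.139 + 0.1521i)|001⟩ + (-0.139 - 0.1521i)|010⟩ + (0.139 + 0.1521i)|011⟩ + (0.4295 + 0.1521i)|100⟩ + (-0.4295 - 0.1521i)|101⟩ + (0.4295 + 0.1521i)|110⟩ + (-0.4295 - 0.1521i)|111⟩

H⊗3 gives amp(|y⟩) = (1/2√2) Σ_x (−1)^(x·y) amp(|x⟩), where x·y is the number of positions in which both x and y have a 1.
|000⟩: (0.4108 + (-0.8039 - 0.4302i))/(2√2) = (-0.139 - 0.1521i)
|001⟩: (-0.4108 - (-0.8039 - 0.4302i))/(2√2) = (0.139 + 0.1521i)
|010⟩: (0.4108 + (-0.8039 - 0.4302i))/(2√2) = (-0.139 - 0.1521i)
|011⟩: (-0.4108 - (-0.8039 - 0.4302i))/(2√2) = (0.139 + 0.1521i)
|100⟩: (0.4108 - (-0.8039 - 0.4302i))/(2√2) = (0.4295 + 0.1521i)
|101⟩: (-0.4108 + (-0.8039 - 0.4302i))/(2√2) = (-0.4295 - 0.1521i)
|110⟩: (0.4108 - (-0.8039 - 0.4302i))/(2√2) = (0.4295 + 0.1521i)
|111⟩: (-0.4108 + (-0.8039 - 0.4302i))/(2√2) = (-0.4295 - 0.1521i)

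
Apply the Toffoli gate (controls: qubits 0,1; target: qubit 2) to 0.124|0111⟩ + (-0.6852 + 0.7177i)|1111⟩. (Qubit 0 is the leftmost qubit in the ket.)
0.124|0111⟩ + (-0.6852 + 0.7177i)|1101⟩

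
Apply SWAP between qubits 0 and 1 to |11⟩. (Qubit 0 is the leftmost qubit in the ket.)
|11⟩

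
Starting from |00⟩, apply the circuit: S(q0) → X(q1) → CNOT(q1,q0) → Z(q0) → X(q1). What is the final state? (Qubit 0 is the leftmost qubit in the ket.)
-|10⟩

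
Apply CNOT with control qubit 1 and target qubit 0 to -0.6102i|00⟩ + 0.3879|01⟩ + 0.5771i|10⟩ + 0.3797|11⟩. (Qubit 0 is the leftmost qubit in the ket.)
-0.6102i|00⟩ + 0.3797|01⟩ + 0.5771i|10⟩ + 0.3879|11⟩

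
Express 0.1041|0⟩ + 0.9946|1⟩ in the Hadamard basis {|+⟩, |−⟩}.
0.7769|+⟩ - 0.6297|−⟩

With |ψ⟩ = α|0⟩ + β|1⟩, the Hadamard-basis coefficients are ⟨+|ψ⟩ = (α + β)/√2 and ⟨−|ψ⟩ = (α − β)/√2.
Here α = 0.1041, β = 0.9946: (α + β)/√2 = 0.7769, (α − β)/√2 = -0.6297.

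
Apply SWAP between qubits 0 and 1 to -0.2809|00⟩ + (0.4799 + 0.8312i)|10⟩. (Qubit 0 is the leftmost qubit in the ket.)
-0.2809|00⟩ + (0.4799 + 0.8312i)|01⟩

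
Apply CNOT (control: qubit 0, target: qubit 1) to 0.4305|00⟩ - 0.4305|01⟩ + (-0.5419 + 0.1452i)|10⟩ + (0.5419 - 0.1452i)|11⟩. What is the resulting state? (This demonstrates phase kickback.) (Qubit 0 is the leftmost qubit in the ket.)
0.4305|00⟩ - 0.4305|01⟩ + (0.5419 - 0.1452i)|10⟩ + (-0.5419 + 0.1452i)|11⟩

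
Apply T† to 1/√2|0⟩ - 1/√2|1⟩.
1/√2|0⟩ + (-1/2 + (1/2)i)|1⟩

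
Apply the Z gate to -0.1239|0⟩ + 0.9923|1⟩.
-0.1239|0⟩ - 0.9923|1⟩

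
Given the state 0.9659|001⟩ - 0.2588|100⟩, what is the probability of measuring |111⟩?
0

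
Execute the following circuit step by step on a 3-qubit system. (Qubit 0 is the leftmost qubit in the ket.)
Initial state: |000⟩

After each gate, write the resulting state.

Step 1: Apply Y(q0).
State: i|100⟩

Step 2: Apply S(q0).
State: -|100⟩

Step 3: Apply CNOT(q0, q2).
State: -|101⟩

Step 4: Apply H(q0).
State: -1/√2|001⟩ + 1/√2|101⟩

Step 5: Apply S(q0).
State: -1/√2|001⟩ + (1/√2)i|101⟩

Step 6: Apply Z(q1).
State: -1/√2|001⟩ + (1/√2)i|101⟩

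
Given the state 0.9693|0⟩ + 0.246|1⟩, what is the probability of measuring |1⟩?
0.06052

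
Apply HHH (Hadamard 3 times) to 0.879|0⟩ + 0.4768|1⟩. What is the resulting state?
0.9587|0⟩ + 0.2844|1⟩

H² = I, so H^3 = H: a single Hadamard. With (a, b) = (0.879, 0.4768), H gives ((a + b)/√2, (a − b)/√2) = (0.9587, 0.2844).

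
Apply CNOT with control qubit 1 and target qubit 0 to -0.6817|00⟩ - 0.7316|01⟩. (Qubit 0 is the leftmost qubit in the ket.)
-0.6817|00⟩ - 0.7316|11⟩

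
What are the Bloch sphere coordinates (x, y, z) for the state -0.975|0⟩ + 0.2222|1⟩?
(-0.4333, 0, 0.9013)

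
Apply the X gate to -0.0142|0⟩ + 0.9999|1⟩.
0.9999|0⟩ - 0.0142|1⟩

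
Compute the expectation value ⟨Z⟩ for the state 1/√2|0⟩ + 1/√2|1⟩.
0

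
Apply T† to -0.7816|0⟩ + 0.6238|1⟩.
-0.7816|0⟩ + (0.4411 - 0.4411i)|1⟩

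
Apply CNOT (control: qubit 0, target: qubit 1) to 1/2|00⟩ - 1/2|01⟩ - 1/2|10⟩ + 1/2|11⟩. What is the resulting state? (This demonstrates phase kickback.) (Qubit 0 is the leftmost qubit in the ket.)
1/2|00⟩ - 1/2|01⟩ + 1/2|10⟩ - 1/2|11⟩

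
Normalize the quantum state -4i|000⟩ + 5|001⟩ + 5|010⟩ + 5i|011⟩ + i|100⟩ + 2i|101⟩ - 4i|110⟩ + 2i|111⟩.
-0.3714i|000⟩ + 0.4642|001⟩ + 0.4642|010⟩ + 0.4642i|011⟩ + 0.09285i|100⟩ + 0.1857i|101⟩ - 0.3714i|110⟩ + 0.1857i|111⟩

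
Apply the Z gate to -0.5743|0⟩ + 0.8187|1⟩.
-0.5743|0⟩ - 0.8187|1⟩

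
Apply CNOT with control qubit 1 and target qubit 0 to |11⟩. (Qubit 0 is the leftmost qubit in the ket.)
|01⟩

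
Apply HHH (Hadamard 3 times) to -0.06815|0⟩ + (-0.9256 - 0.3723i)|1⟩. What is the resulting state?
(-0.7027 - 0.2633i)|0⟩ + (0.6063 + 0.2633i)|1⟩

H² = I, so H^3 = H: a single Hadamard. With (a, b) = (-0.06815, (-0.9256 - 0.3723i)), H gives ((a + b)/√2, (a − b)/√2) = ((-0.7027 - 0.2633i), (0.6063 + 0.2633i)).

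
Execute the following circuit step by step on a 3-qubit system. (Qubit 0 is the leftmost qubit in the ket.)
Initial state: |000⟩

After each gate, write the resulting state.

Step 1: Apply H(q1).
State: 1/√2|000⟩ + 1/√2|010⟩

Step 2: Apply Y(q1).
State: -(1/√2)i|000⟩ + (1/√2)i|010⟩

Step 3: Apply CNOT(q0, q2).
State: -(1/√2)i|000⟩ + (1/√2)i|010⟩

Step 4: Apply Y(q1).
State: 1/√2|000⟩ + 1/√2|010⟩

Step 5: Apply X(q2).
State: 1/√2|001⟩ + 1/√2|011⟩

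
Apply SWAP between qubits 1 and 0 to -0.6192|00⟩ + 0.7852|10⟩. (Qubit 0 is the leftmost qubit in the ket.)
-0.6192|00⟩ + 0.7852|01⟩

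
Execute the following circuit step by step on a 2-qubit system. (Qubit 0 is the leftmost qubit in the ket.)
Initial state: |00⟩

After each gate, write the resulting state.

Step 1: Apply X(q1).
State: |01⟩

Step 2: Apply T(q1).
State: (1/√2 + (1/√2)i)|01⟩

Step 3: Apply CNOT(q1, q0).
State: (1/√2 + (1/√2)i)|11⟩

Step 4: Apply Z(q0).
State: (-1/√2 - (1/√2)i)|11⟩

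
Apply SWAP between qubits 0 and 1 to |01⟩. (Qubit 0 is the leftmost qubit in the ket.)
|10⟩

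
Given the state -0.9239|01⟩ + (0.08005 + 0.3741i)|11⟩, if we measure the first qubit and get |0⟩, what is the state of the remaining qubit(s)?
-|1⟩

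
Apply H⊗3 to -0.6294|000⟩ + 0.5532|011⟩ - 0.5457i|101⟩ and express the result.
(-0.02694 - 0.1929i)|000⟩ + (-0.4181 + 0.1929i)|001⟩ + (-0.4181 - 0.1929i)|010⟩ + (-0.02694 + 0.1929i)|011⟩ + (-0.02694 + 0.1929i)|100⟩ + (-0.4181 - 0.1929i)|101⟩ + (-0.4181 + 0.1929i)|110⟩ + (-0.02694 - 0.1929i)|111⟩

H⊗3 gives amp(|y⟩) = (1/2√2) Σ_x (−1)^(x·y) amp(|x⟩), where x·y is the number of positions in which both x and y have a 1.
|000⟩: (-0.6294 + 0.5532 - 0.5457i)/(2√2) = (-0.02694 - 0.1929i)
|001⟩: (-0.6294 - 0.5532 + 0.5457i)/(2√2) = (-0.4181 + 0.1929i)
|010⟩: (-0.6294 - 0.5532 - 0.5457i)/(2√2) = (-0.4181 - 0.1929i)
|011⟩: (-0.6294 + 0.5532 + 0.5457i)/(2√2) = (-0.02694 + 0.1929i)
|100⟩: (-0.6294 + 0.5532 + 0.5457i)/(2√2) = (-0.02694 + 0.1929i)
|101⟩: (-0.6294 - 0.5532 - 0.5457i)/(2√2) = (-0.4181 - 0.1929i)
|110⟩: (-0.6294 - 0.5532 + 0.5457i)/(2√2) = (-0.4181 + 0.1929i)
|111⟩: (-0.6294 + 0.5532 - 0.5457i)/(2√2) = (-0.02694 - 0.1929i)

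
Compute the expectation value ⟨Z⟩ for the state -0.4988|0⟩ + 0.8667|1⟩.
-0.5024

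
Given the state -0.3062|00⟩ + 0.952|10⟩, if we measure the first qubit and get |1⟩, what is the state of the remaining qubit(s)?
|0⟩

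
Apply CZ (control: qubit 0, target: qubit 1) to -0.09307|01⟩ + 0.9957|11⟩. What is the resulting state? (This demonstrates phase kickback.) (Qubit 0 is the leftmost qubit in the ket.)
-0.09307|01⟩ - 0.9957|11⟩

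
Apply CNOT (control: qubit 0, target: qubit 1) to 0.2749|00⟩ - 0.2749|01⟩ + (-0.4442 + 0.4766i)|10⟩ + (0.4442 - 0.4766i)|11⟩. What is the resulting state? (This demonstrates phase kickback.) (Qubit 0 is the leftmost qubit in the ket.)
0.2749|00⟩ - 0.2749|01⟩ + (0.4442 - 0.4766i)|10⟩ + (-0.4442 + 0.4766i)|11⟩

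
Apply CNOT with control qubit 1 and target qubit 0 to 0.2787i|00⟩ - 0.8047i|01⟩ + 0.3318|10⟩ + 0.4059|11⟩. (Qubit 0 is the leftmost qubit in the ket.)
0.2787i|00⟩ + 0.4059|01⟩ + 0.3318|10⟩ - 0.8047i|11⟩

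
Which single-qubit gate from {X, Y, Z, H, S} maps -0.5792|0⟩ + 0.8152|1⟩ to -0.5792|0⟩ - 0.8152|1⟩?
Z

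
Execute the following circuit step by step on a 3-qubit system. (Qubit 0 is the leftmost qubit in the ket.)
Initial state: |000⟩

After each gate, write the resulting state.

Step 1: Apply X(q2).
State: |001⟩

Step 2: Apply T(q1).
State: |001⟩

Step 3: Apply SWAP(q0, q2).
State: |100⟩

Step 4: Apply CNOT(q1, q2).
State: |100⟩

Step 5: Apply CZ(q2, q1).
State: |100⟩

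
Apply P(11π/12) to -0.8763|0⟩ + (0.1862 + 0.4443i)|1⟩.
-0.8763|0⟩ + (-0.2948 - 0.381i)|1⟩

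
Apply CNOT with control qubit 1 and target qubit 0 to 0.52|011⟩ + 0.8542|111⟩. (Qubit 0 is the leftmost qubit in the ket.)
0.8542|011⟩ + 0.52|111⟩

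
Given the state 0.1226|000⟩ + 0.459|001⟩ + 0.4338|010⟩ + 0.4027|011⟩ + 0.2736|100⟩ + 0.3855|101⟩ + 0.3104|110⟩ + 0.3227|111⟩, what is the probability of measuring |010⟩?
0.1882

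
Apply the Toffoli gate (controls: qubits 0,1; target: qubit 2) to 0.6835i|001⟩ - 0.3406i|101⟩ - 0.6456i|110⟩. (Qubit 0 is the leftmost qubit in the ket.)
0.6835i|001⟩ - 0.3406i|101⟩ - 0.6456i|111⟩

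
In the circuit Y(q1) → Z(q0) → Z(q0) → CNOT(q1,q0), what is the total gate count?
4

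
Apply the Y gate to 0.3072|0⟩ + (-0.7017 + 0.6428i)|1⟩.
(0.6428 + 0.7017i)|0⟩ + 0.3072i|1⟩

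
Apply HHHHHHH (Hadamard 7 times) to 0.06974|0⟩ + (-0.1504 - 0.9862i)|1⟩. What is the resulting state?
(-0.05704 - 0.6973i)|0⟩ + (0.1557 + 0.6973i)|1⟩

H² = I, so H^7 = H: a single Hadamard. With (a, b) = (0.06974, (-0.1504 - 0.9862i)), H gives ((a + b)/√2, (a − b)/√2) = ((-0.05704 - 0.6973i), (0.1557 + 0.6973i)).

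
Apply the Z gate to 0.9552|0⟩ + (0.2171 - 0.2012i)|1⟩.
0.9552|0⟩ + (-0.2171 + 0.2012i)|1⟩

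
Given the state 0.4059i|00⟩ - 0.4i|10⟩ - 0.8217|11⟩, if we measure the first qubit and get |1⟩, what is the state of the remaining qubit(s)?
-0.4377i|0⟩ - 0.8991|1⟩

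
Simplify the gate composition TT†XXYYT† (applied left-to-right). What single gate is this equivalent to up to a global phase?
T†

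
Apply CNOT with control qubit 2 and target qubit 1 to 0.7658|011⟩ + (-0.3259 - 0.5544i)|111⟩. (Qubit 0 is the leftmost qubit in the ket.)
0.7658|001⟩ + (-0.3259 - 0.5544i)|101⟩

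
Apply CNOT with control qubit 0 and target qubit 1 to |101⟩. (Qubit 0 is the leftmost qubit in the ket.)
|111⟩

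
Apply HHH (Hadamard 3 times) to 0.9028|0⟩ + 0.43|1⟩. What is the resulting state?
0.9424|0⟩ + 0.3343|1⟩

H² = I, so H^3 = H: a single Hadamard. With (a, b) = (0.9028, 0.43), H gives ((a + b)/√2, (a − b)/√2) = (0.9424, 0.3343).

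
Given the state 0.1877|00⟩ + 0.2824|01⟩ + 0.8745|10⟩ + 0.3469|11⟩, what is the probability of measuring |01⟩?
0.07975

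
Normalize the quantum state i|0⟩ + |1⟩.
(1/√2)i|0⟩ + 1/√2|1⟩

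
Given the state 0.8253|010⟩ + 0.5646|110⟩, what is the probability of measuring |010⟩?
0.6811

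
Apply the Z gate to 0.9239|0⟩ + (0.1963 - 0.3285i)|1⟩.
0.9239|0⟩ + (-0.1963 + 0.3285i)|1⟩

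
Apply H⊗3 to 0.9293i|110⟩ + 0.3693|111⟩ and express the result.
(0.1306 + 0.3286i)|000⟩ + (-0.1306 + 0.3286i)|001⟩ + (-0.1306 - 0.3286i)|010⟩ + (0.1306 - 0.3286i)|011⟩ + (-0.1306 - 0.3286i)|100⟩ + (0.1306 - 0.3286i)|101⟩ + (0.1306 + 0.3286i)|110⟩ + (-0.1306 + 0.3286i)|111⟩

H⊗3 gives amp(|y⟩) = (1/2√2) Σ_x (−1)^(x·y) amp(|x⟩), where x·y is the number of positions in which both x and y have a 1.
|000⟩: (0.9293i + 0.3693)/(2√2) = (0.1306 + 0.3286i)
|001⟩: (0.9293i - 0.3693)/(2√2) = (-0.1306 + 0.3286i)
|010⟩: (-0.9293i - 0.3693)/(2√2) = (-0.1306 - 0.3286i)
|011⟩: (-0.9293i + 0.3693)/(2√2) = (0.1306 - 0.3286i)
|100⟩: (-0.9293i - 0.3693)/(2√2) = (-0.1306 - 0.3286i)
|101⟩: (-0.9293i + 0.3693)/(2√2) = (0.1306 - 0.3286i)
|110⟩: (0.9293i + 0.3693)/(2√2) = (0.1306 + 0.3286i)
|111⟩: (0.9293i - 0.3693)/(2√2) = (-0.1306 + 0.3286i)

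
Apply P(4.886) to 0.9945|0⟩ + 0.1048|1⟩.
0.9945|0⟩ + (0.0181 - 0.1032i)|1⟩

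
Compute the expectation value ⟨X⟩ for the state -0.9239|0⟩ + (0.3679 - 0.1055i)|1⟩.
-0.6798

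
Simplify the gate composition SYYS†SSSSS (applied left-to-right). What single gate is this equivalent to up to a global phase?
S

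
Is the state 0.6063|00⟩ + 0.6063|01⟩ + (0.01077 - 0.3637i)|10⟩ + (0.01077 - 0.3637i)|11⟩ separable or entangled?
Separable

Writing the state as a|00⟩ + b|01⟩ + c|10⟩ + d|11⟩, it is a product state iff ad − bc = 0.
Here (a, b, c, d) = (0.6063, 0.6063, (0.01077 - 0.3637i), (0.01077 - 0.3637i)): ad − bc = (0.6063)(0.01077 - 0.3637i) − (0.6063)(0.01077 - 0.3637i) = 0, so the state is separable.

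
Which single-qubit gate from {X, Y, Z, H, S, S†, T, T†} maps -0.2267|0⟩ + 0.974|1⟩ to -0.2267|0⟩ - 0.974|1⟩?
Z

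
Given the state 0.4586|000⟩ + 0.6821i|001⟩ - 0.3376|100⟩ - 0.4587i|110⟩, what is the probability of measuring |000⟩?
0.2103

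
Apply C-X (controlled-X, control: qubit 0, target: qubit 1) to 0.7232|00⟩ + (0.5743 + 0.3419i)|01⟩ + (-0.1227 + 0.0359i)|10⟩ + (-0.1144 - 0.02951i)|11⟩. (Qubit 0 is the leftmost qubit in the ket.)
0.7232|00⟩ + (0.5743 + 0.3419i)|01⟩ + (-0.1144 - 0.02951i)|10⟩ + (-0.1227 + 0.0359i)|11⟩

C-X leaves the control-|0⟩ kets |00⟩, |01⟩ unchanged and applies X to qubit 1 on the control-|1⟩ pair (|10⟩, |11⟩).
X = [[0, 1], [1, 0]].
With a = amp(|10⟩) = (-0.1227 + 0.0359i) and b = amp(|11⟩) = (-0.1144 - 0.02951i):
new amp(|10⟩) = (1)·b = (-0.1144 - 0.02951i)
new amp(|11⟩) = (1)·a = (-0.1227 + 0.0359i)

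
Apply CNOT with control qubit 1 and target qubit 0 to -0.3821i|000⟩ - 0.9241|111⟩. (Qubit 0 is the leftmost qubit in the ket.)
-0.3821i|000⟩ - 0.9241|011⟩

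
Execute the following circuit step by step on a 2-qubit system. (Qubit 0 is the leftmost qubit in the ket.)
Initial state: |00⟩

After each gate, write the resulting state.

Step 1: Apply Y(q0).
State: i|10⟩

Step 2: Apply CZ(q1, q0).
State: i|10⟩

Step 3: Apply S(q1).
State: i|10⟩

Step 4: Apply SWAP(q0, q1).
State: i|01⟩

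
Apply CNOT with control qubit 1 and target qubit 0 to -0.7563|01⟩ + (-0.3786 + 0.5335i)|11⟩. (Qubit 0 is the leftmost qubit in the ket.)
(-0.3786 + 0.5335i)|01⟩ - 0.7563|11⟩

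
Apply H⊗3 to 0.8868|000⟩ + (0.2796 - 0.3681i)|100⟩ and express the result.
(0.4124 - 0.1301i)|000⟩ + (0.4124 - 0.1301i)|001⟩ + (0.4124 - 0.1301i)|010⟩ + (0.4124 - 0.1301i)|011⟩ + (0.2147 + 0.1301i)|100⟩ + (0.2147 + 0.1301i)|101⟩ + (0.2147 + 0.1301i)|110⟩ + (0.2147 + 0.1301i)|111⟩

H⊗3 gives amp(|y⟩) = (1/2√2) Σ_x (−1)^(x·y) amp(|x⟩), where x·y is the number of positions in which both x and y have a 1.
|000⟩: (0.8868 + (0.2796 - 0.3681i))/(2√2) = (0.4124 - 0.1301i)
|001⟩: (0.8868 + (0.2796 - 0.3681i))/(2√2) = (0.4124 - 0.1301i)
|010⟩: (0.8868 + (0.2796 - 0.3681i))/(2√2) = (0.4124 - 0.1301i)
|011⟩: (0.8868 + (0.2796 - 0.3681i))/(2√2) = (0.4124 - 0.1301i)
|100⟩: (0.8868 - (0.2796 - 0.3681i))/(2√2) = (0.2147 + 0.1301i)
|101⟩: (0.8868 - (0.2796 - 0.3681i))/(2√2) = (0.2147 + 0.1301i)
|110⟩: (0.8868 - (0.2796 - 0.3681i))/(2√2) = (0.2147 + 0.1301i)
|111⟩: (0.8868 - (0.2796 - 0.3681i))/(2√2) = (0.2147 + 0.1301i)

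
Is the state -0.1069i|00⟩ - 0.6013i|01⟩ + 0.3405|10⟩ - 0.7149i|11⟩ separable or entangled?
Entangled

Writing the state as a|00⟩ + b|01⟩ + c|10⟩ + d|11⟩, it is a product state iff ad − bc = 0.
Here (a, b, c, d) = (-0.1069i, -0.6013i, 0.3405, -0.7149i): ad − bc = (-0.1069i)(-0.7149i) − (-0.6013i)(0.3405) = (-0.07642 + 0.2047i) ≠ 0, so the state is entangled.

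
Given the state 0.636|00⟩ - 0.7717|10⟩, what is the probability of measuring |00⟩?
0.4045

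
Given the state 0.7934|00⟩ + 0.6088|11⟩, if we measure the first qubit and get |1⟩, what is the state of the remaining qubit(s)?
|1⟩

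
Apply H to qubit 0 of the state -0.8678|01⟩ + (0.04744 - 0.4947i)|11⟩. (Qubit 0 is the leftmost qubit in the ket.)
(-0.5801 - 0.3498i)|01⟩ + (-0.6472 + 0.3498i)|11⟩

H on qubit 0 mixes each pair of kets that differ only in qubit 0: amplitudes (a, b) of (|…0…⟩, |…1…⟩) become ((a + b)/√2, (a − b)/√2). Kets absent from the input have amplitude 0.
(|01⟩, |11⟩): (a, b) = (-0.8678, (0.04744 - 0.4947i)) → ((-0.5801 - 0.3498i), (-0.6472 + 0.3498i))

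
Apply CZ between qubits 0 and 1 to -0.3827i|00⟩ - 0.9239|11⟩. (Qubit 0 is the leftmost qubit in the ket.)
-0.3827i|00⟩ + 0.9239|11⟩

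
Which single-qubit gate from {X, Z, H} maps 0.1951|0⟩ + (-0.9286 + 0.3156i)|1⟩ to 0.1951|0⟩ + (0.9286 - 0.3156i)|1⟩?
Z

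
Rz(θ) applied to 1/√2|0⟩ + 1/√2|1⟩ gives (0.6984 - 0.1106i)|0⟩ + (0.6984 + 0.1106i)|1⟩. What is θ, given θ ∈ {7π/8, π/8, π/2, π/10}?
π/10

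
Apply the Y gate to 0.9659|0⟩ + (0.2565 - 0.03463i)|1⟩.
(-0.03463 - 0.2565i)|0⟩ + 0.9659i|1⟩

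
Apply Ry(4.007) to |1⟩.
-0.9078|0⟩ - 0.4193|1⟩

Ry(4.007) = [[cos(θ/2), −sin(θ/2)], [sin(θ/2), cos(θ/2)]]; θ = 4.007, cos(θ/2) ≈ -0.419327, sin(θ/2) ≈ 0.907835.
With a = amp(|0⟩) = 0 and b = amp(|1⟩) = 1:
new amp(|0⟩) = (-0.419327)·a + (-0.907835)·b = -0.9078
new amp(|1⟩) = (0.907835)·a + (-0.419327)·b = -0.4193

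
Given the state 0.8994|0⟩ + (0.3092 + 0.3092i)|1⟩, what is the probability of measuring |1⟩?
0.1912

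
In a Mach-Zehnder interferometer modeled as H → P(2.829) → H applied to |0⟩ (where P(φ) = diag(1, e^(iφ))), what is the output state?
(0.02423 + 0.1538i)|0⟩ + (0.9758 - 0.1538i)|1⟩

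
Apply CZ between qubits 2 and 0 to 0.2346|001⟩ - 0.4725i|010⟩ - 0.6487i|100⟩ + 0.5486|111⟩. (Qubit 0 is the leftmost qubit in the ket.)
0.2346|001⟩ - 0.4725i|010⟩ - 0.6487i|100⟩ - 0.5486|111⟩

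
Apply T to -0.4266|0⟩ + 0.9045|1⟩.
-0.4266|0⟩ + (0.6396 + 0.6396i)|1⟩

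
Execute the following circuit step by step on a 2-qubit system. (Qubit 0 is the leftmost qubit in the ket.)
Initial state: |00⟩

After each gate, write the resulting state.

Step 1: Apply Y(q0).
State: i|10⟩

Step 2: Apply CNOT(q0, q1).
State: i|11⟩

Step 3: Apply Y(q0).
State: |01⟩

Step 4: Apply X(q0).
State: |11⟩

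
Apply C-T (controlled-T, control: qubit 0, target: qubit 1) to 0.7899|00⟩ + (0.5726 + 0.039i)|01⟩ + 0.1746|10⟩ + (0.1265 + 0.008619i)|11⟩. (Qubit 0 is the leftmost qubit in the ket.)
0.7899|00⟩ + (0.5726 + 0.039i)|01⟩ + 0.1746|10⟩ + (0.08335 + 0.09554i)|11⟩

C-T leaves the control-|0⟩ kets |00⟩, |01⟩ unchanged and applies T to qubit 1 on the control-|1⟩ pair (|10⟩, |11⟩).
T = [[1, 0], [0, (1/√2 + (1/√2)i)]].
With a = amp(|10⟩) = 0.1746 and b = amp(|11⟩) = (0.1265 + 0.008619i):
new amp(|10⟩) = (1)·a = 0.1746
new amp(|11⟩) = (1/√2 + (1/√2)i)·b = (0.08335 + 0.09554i)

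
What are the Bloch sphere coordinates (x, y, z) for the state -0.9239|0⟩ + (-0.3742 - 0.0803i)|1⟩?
(0.6914, 0.1484, 0.7071)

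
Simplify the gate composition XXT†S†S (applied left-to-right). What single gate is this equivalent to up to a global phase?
T†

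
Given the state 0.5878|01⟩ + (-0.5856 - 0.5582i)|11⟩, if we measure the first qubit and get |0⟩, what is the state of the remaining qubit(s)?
|1⟩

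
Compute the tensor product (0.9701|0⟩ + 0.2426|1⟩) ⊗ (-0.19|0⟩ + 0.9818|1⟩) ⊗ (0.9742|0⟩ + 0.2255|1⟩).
-0.1796|000⟩ - 0.04156|001⟩ + 0.9279|010⟩ + 0.2148|011⟩ - 0.0449|100⟩ - 0.01039|101⟩ + 0.232|110⟩ + 0.05371|111⟩

amp(|b₁b₂…⟩) = product of the factor amplitudes for bits b₁, b₂, …; only kets whose every factor amplitude is nonzero survive.
|000⟩: (0.9701)(-0.19)(0.9742) = -0.1796
|001⟩: (0.9701)(-0.19)(0.2255) = -0.04156
|010⟩: (0.9701)(0.9818)(0.9742) = 0.9279
|011⟩: (0.9701)(0.9818)(0.2255) = 0.2148
|100⟩: (0.2426)(-0.19)(0.9742) = -0.0449
|101⟩: (0.2426)(-0.19)(0.2255) = -0.01039
|110⟩: (0.2426)(0.9818)(0.9742) = 0.232
|111⟩: (0.2426)(0.9818)(0.2255) = 0.05371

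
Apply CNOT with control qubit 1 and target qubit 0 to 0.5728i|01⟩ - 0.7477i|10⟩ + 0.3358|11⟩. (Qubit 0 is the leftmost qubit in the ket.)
0.3358|01⟩ - 0.7477i|10⟩ + 0.5728i|11⟩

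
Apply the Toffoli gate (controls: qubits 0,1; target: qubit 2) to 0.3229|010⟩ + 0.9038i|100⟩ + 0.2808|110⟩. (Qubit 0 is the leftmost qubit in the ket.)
0.3229|010⟩ + 0.9038i|100⟩ + 0.2808|111⟩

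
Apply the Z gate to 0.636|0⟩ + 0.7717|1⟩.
0.636|0⟩ - 0.7717|1⟩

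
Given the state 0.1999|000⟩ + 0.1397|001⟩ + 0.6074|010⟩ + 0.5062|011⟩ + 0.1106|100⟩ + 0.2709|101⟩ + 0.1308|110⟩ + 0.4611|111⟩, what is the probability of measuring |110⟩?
0.01711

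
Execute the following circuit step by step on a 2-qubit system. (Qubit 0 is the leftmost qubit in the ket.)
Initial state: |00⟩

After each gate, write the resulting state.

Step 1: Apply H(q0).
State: 1/√2|00⟩ + 1/√2|10⟩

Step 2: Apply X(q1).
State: 1/√2|01⟩ + 1/√2|11⟩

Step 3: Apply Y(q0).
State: -(1/√2)i|01⟩ + (1/√2)i|11⟩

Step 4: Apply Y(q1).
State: -1/√2|00⟩ + 1/√2|10⟩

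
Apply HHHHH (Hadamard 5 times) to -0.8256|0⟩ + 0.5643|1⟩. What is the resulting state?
-0.1848|0⟩ - 0.9828|1⟩

H² = I, so H^5 = H: a single Hadamard. With (a, b) = (-0.8256, 0.5643), H gives ((a + b)/√2, (a − b)/√2) = (-0.1848, -0.9828).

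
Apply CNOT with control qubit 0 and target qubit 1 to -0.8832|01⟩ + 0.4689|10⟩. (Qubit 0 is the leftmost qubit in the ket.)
-0.8832|01⟩ + 0.4689|11⟩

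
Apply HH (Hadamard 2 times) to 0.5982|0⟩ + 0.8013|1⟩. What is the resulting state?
0.5982|0⟩ + 0.8013|1⟩

H² = I, so an even number of Hadamards cancels: H^2 = I and the state is unchanged.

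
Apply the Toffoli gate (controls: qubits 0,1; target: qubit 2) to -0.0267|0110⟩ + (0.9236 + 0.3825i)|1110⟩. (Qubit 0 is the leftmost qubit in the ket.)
-0.0267|0110⟩ + (0.9236 + 0.3825i)|1100⟩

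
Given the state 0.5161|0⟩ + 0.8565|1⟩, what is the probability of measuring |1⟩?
0.7336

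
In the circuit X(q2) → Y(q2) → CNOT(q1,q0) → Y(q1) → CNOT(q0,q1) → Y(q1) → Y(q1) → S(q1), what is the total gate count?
8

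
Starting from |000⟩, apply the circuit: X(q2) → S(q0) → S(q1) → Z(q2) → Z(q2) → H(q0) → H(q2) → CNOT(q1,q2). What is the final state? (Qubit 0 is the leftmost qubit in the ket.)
1/2|000⟩ - 1/2|001⟩ + 1/2|100⟩ - 1/2|101⟩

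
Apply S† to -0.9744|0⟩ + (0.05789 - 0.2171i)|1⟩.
-0.9744|0⟩ + (-0.2171 - 0.05789i)|1⟩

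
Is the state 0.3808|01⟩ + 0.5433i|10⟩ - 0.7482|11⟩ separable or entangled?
Entangled

Writing the state as a|00⟩ + b|01⟩ + c|10⟩ + d|11⟩, it is a product state iff ad − bc = 0.
Here (a, b, c, d) = (0, 0.3808, 0.5433i, -0.7482): ad − bc = (0)(-0.7482) − (0.3808)(0.5433i) = -0.2069i ≠ 0, so the state is entangled.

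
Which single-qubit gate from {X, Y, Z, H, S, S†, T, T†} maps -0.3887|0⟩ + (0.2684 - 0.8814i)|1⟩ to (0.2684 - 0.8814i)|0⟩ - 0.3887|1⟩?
X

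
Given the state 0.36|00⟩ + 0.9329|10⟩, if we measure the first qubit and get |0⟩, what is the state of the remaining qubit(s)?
|0⟩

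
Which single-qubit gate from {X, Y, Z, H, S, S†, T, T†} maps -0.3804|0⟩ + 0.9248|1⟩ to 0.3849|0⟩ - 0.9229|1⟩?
H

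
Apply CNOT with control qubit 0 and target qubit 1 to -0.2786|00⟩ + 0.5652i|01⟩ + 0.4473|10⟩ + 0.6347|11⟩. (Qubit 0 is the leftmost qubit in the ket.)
-0.2786|00⟩ + 0.5652i|01⟩ + 0.6347|10⟩ + 0.4473|11⟩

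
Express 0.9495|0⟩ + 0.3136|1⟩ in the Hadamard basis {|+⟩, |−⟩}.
0.8931|+⟩ + 0.4496|−⟩

With |ψ⟩ = α|0⟩ + β|1⟩, the Hadamard-basis coefficients are ⟨+|ψ⟩ = (α + β)/√2 and ⟨−|ψ⟩ = (α − β)/√2.
Here α = 0.9495, β = 0.3136: (α + β)/√2 = 0.8931, (α − β)/√2 = 0.4496.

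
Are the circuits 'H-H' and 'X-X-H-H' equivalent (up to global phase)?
Yes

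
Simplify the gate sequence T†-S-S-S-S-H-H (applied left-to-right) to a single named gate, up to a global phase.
T†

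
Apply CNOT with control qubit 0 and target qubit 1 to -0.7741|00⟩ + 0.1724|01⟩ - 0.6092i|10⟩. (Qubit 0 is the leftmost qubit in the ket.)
-0.7741|00⟩ + 0.1724|01⟩ - 0.6092i|11⟩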